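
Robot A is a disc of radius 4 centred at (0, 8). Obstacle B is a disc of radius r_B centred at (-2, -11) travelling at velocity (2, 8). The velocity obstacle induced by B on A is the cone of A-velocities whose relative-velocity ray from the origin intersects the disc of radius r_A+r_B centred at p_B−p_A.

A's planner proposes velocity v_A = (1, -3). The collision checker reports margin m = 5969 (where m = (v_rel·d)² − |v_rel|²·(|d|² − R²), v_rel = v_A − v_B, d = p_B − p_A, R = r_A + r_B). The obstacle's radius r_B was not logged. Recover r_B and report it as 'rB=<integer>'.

m = 5969
d = (-2, -19);  v_rel = (-1, -11),  |v_rel|² = 122
v_rel×d = (-1)·(-19) − (-11)·(-2) = -3
since m = R²·122 − (-3)²:  R² = (9 + 5969) / 122 = 49
R = √49 = 7  ⇒  r_B = 7 − 4 = 3

rB=3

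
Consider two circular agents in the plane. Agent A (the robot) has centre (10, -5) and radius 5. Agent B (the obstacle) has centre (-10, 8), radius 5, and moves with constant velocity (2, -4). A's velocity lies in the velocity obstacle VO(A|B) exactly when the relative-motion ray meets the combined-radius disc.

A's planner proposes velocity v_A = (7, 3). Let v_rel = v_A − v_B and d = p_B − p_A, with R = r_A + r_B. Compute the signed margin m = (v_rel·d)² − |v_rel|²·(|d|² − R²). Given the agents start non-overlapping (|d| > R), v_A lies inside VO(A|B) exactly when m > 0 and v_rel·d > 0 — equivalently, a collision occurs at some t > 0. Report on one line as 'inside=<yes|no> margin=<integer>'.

d = (-20, 13),  |d|² = 569;  R = 5+5 = 10,  c = 569−10² = 469
v_rel = (5, 7),  |v_rel|² = 74;  v_rel·d = (5)·(-20) + (7)·(13) = -9
74·t² + 18·t + 469 = 0  ⇒  m = (-9)² − 74·469 = -34625
m = -34625 < 0,  v_rel·d = -9 < 0  ⇒  outside

inside=no margin=-34625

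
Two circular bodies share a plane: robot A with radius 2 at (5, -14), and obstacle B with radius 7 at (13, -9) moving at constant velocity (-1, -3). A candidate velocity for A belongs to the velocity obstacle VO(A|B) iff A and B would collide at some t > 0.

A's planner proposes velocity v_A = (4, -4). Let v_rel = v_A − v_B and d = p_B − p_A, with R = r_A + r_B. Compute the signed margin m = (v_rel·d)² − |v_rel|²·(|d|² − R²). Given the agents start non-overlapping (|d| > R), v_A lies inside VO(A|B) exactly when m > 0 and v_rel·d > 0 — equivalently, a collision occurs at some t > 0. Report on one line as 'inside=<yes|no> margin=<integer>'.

d = (8, 5),  |d|² = 89;  R = 2+7 = 9,  c = 89−9² = 8
v_rel = (5, -1),  |v_rel|² = 26;  v_rel·d = (5)·(8) + (-1)·(5) = 35
26·t² − 70·t + 8 = 0  ⇒  m = 35² − 26·8 = 1017
m = 1017 > 0,  v_rel·d = 35 > 0  ⇒  inside

inside=yes margin=1017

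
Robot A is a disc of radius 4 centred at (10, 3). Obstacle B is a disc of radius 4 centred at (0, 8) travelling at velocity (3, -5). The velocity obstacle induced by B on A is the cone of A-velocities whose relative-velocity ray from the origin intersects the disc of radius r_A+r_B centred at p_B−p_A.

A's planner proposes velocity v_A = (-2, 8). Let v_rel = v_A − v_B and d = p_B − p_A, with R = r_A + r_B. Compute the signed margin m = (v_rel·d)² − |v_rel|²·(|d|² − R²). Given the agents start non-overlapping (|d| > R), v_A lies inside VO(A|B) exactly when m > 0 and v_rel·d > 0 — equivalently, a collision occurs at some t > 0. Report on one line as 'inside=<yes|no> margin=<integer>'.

d = (-10, 5),  |d|² = 125;  R = 4+4 = 8,  c = 125−8² = 61
v_rel = (-5, 13),  |v_rel|² = 194;  v_rel·d = (-5)·(-10) + (13)·(5) = 115
194·t² − 230·t + 61 = 0  ⇒  m = 115² − 194·61 = 1391
m = 1391 > 0,  v_rel·d = 115 > 0  ⇒  inside

inside=yes margin=1391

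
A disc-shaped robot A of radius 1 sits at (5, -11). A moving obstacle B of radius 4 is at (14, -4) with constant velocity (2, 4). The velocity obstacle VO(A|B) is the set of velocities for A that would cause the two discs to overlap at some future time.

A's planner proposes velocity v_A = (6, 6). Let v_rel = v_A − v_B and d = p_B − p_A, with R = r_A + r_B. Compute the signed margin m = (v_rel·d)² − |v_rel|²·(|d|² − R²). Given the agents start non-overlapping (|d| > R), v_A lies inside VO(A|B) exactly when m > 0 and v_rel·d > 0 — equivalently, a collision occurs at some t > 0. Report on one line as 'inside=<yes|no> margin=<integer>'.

d = (9, 7),  |d|² = 130;  R = 1+4 = 5,  c = 130−5² = 105
v_rel = (4, 2),  |v_rel|² = 20;  v_rel·d = (4)·(9) + (2)·(7) = 50
20·t² − 100·t + 105 = 0  ⇒  m = 50² − 20·105 = 400
m = 400 > 0,  v_rel·d = 50 > 0  ⇒  inside

inside=yes margin=400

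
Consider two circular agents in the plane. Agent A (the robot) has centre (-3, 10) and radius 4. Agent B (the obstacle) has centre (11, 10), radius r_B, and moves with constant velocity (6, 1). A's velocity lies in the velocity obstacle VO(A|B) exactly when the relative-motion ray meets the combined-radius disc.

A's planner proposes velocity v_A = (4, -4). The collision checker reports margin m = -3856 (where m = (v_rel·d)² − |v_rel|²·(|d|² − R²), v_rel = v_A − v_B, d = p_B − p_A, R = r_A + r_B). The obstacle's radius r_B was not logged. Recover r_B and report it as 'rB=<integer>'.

m = -3856
d = (14, 0);  v_rel = (-2, -5),  |v_rel|² = 29
v_rel×d = (-2)·(0) − (-5)·(14) = 70
since m = R²·29 − 70²:  R² = (4900 + -3856) / 29 = 36
R = √36 = 6  ⇒  r_B = 6 − 4 = 2

rB=2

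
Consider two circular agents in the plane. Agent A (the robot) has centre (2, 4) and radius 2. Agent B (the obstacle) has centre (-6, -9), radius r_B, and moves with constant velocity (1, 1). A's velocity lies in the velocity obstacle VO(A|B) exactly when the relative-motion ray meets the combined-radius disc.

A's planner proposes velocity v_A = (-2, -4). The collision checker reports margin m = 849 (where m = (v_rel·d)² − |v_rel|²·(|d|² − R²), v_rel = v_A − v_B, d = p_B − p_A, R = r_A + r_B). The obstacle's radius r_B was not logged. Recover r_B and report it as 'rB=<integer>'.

m = 849
d = (-8, -13);  v_rel = (-3, -5),  |v_rel|² = 34
v_rel×d = (-3)·(-13) − (-5)·(-8) = -1
since m = R²·34 − (-1)²:  R² = (1 + 849) / 34 = 25
R = √25 = 5  ⇒  r_B = 5 − 2 = 3

rB=3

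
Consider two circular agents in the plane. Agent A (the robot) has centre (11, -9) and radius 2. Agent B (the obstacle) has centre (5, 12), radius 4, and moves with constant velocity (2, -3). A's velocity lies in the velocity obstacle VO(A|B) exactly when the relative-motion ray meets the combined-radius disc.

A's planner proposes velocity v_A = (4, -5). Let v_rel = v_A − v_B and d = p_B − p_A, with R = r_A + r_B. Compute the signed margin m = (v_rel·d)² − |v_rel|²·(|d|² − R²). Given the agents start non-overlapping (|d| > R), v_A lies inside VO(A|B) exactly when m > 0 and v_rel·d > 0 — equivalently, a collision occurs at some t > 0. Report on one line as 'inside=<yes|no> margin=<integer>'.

d = (-6, 21),  |d|² = 477;  R = 2+4 = 6,  c = 477−6² = 441
v_rel = (2, -2),  |v_rel|² = 8;  v_rel·d = (2)·(-6) + (-2)·(21) = -54
8·t² + 108·t + 441 = 0  ⇒  m = (-54)² − 8·441 = -612
m = -612 < 0,  v_rel·d = -54 < 0  ⇒  outside

inside=no margin=-612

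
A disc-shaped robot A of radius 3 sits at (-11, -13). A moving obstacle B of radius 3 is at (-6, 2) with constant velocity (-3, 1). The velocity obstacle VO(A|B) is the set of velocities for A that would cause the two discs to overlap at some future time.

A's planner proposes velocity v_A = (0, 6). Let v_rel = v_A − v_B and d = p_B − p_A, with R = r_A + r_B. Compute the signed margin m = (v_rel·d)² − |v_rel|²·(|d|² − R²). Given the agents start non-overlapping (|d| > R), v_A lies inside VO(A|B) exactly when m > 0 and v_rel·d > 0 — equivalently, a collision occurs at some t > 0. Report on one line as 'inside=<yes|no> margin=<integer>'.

d = (5, 15),  |d|² = 250;  R = 3+3 = 6,  c = 250−6² = 214
v_rel = (3, 5),  |v_rel|² = 34;  v_rel·d = (3)·(5) + (5)·(15) = 90
34·t² − 180·t + 214 = 0  ⇒  m = 90² − 34·214 = 824
m = 824 > 0,  v_rel·d = 90 > 0  ⇒  inside

inside=yes margin=824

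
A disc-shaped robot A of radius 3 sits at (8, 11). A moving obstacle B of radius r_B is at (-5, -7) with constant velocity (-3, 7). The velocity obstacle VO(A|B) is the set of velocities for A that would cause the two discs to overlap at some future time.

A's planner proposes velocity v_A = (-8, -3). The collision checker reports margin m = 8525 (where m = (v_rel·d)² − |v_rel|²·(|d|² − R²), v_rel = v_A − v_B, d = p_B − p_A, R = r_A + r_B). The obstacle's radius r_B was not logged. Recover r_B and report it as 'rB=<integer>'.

m = 8525
d = (-13, -18);  v_rel = (-5, -10),  |v_rel|² = 125
v_rel×d = (-5)·(-18) − (-10)·(-13) = -40
since m = R²·125 − (-40)²:  R² = (1600 + 8525) / 125 = 81
R = √81 = 9  ⇒  r_B = 9 − 3 = 6

rB=6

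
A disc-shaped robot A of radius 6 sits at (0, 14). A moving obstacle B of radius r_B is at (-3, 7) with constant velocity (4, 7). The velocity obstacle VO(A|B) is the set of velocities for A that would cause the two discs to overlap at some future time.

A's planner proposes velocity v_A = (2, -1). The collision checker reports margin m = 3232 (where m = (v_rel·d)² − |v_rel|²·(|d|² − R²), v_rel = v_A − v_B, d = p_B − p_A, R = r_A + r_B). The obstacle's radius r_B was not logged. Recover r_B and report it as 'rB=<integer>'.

m = 3232
d = (-3, -7);  v_rel = (-2, -8),  |v_rel|² = 68
v_rel×d = (-2)·(-7) − (-8)·(-3) = -10
since m = R²·68 − (-10)²:  R² = (100 + 3232) / 68 = 49
R = √49 = 7  ⇒  r_B = 7 − 6 = 1

rB=1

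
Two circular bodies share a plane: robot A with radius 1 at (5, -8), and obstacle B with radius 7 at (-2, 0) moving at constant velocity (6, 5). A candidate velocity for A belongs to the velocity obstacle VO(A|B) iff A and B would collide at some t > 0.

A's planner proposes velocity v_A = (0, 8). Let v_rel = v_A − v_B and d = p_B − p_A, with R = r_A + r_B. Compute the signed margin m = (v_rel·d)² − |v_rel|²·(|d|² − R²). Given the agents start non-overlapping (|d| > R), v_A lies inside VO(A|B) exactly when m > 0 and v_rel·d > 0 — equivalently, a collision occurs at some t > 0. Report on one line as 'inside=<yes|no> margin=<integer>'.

d = (-7, 8),  |d|² = 113;  R = 1+7 = 8,  c = 113−8² = 49
v_rel = (-6, 3),  |v_rel|² = 45;  v_rel·d = (-6)·(-7) + (3)·(8) = 66
45·t² − 132·t + 49 = 0  ⇒  m = 66² − 45·49 = 2151
m = 2151 > 0,  v_rel·d = 66 > 0  ⇒  inside

inside=yes margin=2151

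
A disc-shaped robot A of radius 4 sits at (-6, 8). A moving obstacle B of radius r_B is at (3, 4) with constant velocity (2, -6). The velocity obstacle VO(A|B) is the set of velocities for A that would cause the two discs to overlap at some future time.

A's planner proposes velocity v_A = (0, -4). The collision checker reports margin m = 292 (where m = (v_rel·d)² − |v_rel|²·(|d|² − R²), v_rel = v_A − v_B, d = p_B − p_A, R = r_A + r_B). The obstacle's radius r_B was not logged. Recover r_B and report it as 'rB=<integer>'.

m = 292
d = (9, -4);  v_rel = (-2, 2),  |v_rel|² = 8
v_rel×d = (-2)·(-4) − (2)·(9) = -10
since m = R²·8 − (-10)²:  R² = (100 + 292) / 8 = 49
R = √49 = 7  ⇒  r_B = 7 − 4 = 3

rB=3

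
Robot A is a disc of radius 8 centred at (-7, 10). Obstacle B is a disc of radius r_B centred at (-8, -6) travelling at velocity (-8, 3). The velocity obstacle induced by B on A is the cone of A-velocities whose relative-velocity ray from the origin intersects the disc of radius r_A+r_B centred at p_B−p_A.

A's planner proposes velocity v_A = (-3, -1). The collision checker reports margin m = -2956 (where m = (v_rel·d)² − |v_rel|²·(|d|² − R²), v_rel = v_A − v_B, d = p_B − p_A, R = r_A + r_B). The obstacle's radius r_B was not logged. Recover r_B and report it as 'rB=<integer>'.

m = -2956
d = (-1, -16);  v_rel = (5, -4),  |v_rel|² = 41
v_rel×d = (5)·(-16) − (-4)·(-1) = -84
since m = R²·41 − (-84)²:  R² = (7056 + -2956) / 41 = 100
R = √100 = 10  ⇒  r_B = 10 − 8 = 2

rB=2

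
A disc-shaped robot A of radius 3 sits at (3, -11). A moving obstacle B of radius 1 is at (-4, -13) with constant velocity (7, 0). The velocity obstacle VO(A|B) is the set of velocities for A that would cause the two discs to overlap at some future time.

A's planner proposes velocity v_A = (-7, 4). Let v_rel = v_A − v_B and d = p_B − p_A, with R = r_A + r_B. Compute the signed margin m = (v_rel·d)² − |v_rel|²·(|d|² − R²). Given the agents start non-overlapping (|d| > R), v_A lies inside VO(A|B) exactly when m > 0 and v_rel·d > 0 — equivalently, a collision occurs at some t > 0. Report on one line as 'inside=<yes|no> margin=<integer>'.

d = (-7, -2),  |d|² = 53;  R = 3+1 = 4,  c = 53−4² = 37
v_rel = (-14, 4),  |v_rel|² = 212;  v_rel·d = (-14)·(-7) + (4)·(-2) = 90
212·t² − 180·t + 37 = 0  ⇒  m = 90² − 212·37 = 256
m = 256 > 0,  v_rel·d = 90 > 0  ⇒  inside

inside=yes margin=256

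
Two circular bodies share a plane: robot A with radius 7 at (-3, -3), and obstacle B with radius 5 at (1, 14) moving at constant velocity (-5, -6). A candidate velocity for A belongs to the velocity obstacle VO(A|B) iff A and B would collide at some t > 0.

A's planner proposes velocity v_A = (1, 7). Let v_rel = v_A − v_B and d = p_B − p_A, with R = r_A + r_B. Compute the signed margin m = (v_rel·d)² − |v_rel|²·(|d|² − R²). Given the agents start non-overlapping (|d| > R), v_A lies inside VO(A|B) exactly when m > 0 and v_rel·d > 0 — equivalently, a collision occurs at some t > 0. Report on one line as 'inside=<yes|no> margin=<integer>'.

d = (4, 17),  |d|² = 305;  R = 7+5 = 12,  c = 305−12² = 161
v_rel = (6, 13),  |v_rel|² = 205;  v_rel·d = (6)·(4) + (13)·(17) = 245
205·t² − 490·t + 161 = 0  ⇒  m = 245² − 205·161 = 27020
m = 27020 > 0,  v_rel·d = 245 > 0  ⇒  inside

inside=yes margin=27020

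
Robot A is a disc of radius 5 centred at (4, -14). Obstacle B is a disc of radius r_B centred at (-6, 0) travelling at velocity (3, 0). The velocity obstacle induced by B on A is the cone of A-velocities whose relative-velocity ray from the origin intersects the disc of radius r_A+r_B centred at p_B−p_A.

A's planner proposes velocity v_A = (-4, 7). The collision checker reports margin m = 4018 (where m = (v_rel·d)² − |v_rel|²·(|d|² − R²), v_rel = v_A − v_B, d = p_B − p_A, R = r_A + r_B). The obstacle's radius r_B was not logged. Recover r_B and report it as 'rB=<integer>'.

m = 4018
d = (-10, 14);  v_rel = (-7, 7),  |v_rel|² = 98
v_rel×d = (-7)·(14) − (7)·(-10) = -28
since m = R²·98 − (-28)²:  R² = (784 + 4018) / 98 = 49
R = √49 = 7  ⇒  r_B = 7 − 5 = 2

rB=2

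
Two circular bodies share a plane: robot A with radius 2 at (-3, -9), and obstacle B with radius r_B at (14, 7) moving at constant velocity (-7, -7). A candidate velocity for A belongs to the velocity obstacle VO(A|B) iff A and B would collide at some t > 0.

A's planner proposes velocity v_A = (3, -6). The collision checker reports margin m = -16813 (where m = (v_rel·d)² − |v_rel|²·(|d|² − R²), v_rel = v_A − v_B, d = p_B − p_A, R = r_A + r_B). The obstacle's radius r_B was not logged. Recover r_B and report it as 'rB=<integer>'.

m = -16813
d = (17, 16);  v_rel = (10, 1),  |v_rel|² = 101
v_rel×d = (10)·(16) − (1)·(17) = 143
since m = R²·101 − 143²:  R² = (20449 + -16813) / 101 = 36
R = √36 = 6  ⇒  r_B = 6 − 2 = 4

rB=4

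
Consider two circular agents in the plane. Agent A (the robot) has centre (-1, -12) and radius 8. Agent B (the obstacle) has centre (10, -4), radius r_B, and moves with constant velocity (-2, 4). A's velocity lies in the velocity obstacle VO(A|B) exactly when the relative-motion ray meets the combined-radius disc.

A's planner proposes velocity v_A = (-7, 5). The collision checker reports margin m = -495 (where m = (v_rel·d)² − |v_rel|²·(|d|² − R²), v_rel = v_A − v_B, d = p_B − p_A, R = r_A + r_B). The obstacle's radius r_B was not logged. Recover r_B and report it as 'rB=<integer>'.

m = -495
d = (11, 8);  v_rel = (-5, 1),  |v_rel|² = 26
v_rel×d = (-5)·(8) − (1)·(11) = -51
since m = R²·26 − (-51)²:  R² = (2601 + -495) / 26 = 81
R = √81 = 9  ⇒  r_B = 9 − 8 = 1

rB=1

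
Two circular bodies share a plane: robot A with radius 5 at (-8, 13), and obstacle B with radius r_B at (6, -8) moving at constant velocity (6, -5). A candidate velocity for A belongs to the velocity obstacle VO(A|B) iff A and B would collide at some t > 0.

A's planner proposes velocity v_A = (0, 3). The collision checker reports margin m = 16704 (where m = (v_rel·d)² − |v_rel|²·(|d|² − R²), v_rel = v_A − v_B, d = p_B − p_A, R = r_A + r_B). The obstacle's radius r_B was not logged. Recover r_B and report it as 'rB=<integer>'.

m = 16704
d = (14, -21);  v_rel = (-6, 8),  |v_rel|² = 100
v_rel×d = (-6)·(-21) − (8)·(14) = 14
since m = R²·100 − 14²:  R² = (196 + 16704) / 100 = 169
R = √169 = 13  ⇒  r_B = 13 − 5 = 8

rB=8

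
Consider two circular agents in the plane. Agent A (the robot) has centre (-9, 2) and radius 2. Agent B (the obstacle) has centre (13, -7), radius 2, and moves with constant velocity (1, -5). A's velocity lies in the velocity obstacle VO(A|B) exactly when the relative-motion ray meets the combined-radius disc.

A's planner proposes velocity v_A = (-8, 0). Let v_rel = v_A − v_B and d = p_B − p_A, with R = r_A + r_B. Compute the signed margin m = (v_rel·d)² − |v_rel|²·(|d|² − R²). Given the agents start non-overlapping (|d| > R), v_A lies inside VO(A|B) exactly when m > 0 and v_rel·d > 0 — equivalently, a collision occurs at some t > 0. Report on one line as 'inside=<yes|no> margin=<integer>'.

d = (22, -9),  |d|² = 565;  R = 2+2 = 4,  c = 565−4² = 549
v_rel = (-9, 5),  |v_rel|² = 106;  v_rel·d = (-9)·(22) + (5)·(-9) = -243
106·t² + 486·t + 549 = 0  ⇒  m = (-243)² − 106·549 = 855
m = 855 > 0,  v_rel·d = -243 < 0  ⇒  outside

inside=no margin=855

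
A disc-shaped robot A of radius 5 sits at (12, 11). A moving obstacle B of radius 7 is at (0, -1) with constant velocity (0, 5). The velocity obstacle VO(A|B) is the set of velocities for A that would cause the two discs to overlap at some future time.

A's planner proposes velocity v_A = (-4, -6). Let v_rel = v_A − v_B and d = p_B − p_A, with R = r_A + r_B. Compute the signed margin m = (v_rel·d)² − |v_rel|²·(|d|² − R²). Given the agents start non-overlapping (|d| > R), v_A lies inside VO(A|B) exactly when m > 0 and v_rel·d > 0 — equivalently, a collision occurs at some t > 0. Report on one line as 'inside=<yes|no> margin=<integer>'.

d = (-12, -12),  |d|² = 288;  R = 5+7 = 12,  c = 288−12² = 144
v_rel = (-4, -11),  |v_rel|² = 137;  v_rel·d = (-4)·(-12) + (-11)·(-12) = 180
137·t² − 360·t + 144 = 0  ⇒  m = 180² − 137·144 = 12672
m = 12672 > 0,  v_rel·d = 180 > 0  ⇒  inside

inside=yes margin=12672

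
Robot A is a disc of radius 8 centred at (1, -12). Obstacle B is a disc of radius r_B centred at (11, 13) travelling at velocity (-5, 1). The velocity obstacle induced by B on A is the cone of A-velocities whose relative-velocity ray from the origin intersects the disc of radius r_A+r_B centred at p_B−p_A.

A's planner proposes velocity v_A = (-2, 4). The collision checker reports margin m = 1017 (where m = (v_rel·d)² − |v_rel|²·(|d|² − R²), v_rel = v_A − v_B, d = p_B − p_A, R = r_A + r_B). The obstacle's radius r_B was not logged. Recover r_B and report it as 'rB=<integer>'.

m = 1017
d = (10, 25);  v_rel = (3, 3),  |v_rel|² = 18
v_rel×d = (3)·(25) − (3)·(10) = 45
since m = R²·18 − 45²:  R² = (2025 + 1017) / 18 = 169
R = √169 = 13  ⇒  r_B = 13 − 8 = 5

rB=5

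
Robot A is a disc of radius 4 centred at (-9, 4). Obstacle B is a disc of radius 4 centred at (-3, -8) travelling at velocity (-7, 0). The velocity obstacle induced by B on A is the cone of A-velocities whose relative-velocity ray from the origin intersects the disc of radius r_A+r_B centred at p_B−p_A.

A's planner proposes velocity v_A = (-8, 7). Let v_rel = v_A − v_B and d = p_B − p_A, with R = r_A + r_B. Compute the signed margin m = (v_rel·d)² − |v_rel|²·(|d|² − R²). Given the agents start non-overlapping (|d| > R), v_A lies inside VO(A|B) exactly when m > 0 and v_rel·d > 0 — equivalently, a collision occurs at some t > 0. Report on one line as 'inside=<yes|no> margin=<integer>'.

d = (6, -12),  |d|² = 180;  R = 4+4 = 8,  c = 180−8² = 116
v_rel = (-1, 7),  |v_rel|² = 50;  v_rel·d = (-1)·(6) + (7)·(-12) = -90
50·t² + 180·t + 116 = 0  ⇒  m = (-90)² − 50·116 = 2300
m = 2300 > 0,  v_rel·d = -90 < 0  ⇒  outside

inside=no margin=2300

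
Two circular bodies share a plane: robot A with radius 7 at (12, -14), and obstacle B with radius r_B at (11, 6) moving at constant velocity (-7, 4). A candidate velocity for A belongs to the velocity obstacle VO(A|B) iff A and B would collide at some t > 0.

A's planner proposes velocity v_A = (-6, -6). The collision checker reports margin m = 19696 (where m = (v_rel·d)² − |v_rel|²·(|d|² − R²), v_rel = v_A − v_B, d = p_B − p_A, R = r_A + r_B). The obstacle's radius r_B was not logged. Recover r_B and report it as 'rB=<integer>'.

m = 19696
d = (-1, 20);  v_rel = (1, -10),  |v_rel|² = 101
v_rel×d = (1)·(20) − (-10)·(-1) = 10
since m = R²·101 − 10²:  R² = (100 + 19696) / 101 = 196
R = √196 = 14  ⇒  r_B = 14 − 7 = 7

rB=7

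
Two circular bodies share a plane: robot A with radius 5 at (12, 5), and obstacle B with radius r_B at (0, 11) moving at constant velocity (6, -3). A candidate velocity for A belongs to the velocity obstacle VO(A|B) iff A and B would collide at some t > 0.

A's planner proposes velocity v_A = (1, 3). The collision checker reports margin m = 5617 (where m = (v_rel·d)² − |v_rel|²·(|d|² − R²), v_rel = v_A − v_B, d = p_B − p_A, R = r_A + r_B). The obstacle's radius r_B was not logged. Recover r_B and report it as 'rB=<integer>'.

m = 5617
d = (-12, 6);  v_rel = (-5, 6),  |v_rel|² = 61
v_rel×d = (-5)·(6) − (6)·(-12) = 42
since m = R²·61 − 42²:  R² = (1764 + 5617) / 61 = 121
R = √121 = 11  ⇒  r_B = 11 − 5 = 6

rB=6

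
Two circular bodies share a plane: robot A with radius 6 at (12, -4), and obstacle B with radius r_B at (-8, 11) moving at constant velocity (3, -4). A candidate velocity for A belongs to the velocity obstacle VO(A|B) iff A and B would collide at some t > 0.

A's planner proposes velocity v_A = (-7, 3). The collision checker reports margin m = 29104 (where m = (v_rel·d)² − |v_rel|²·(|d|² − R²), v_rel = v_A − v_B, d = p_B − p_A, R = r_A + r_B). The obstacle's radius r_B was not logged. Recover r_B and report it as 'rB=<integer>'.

m = 29104
d = (-20, 15);  v_rel = (-10, 7),  |v_rel|² = 149
v_rel×d = (-10)·(15) − (7)·(-20) = -10
since m = R²·149 − (-10)²:  R² = (100 + 29104) / 149 = 196
R = √196 = 14  ⇒  r_B = 14 − 6 = 8

rB=8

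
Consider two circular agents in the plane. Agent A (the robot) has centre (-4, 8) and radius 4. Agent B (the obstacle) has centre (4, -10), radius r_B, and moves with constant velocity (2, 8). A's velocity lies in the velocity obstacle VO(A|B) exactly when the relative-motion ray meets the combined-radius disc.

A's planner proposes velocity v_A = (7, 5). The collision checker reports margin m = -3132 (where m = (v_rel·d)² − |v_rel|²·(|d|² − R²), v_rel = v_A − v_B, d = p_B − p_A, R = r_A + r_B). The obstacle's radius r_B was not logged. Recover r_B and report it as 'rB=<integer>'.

m = -3132
d = (8, -18);  v_rel = (5, -3),  |v_rel|² = 34
v_rel×d = (5)·(-18) − (-3)·(8) = -66
since m = R²·34 − (-66)²:  R² = (4356 + -3132) / 34 = 36
R = √36 = 6  ⇒  r_B = 6 − 4 = 2

rB=2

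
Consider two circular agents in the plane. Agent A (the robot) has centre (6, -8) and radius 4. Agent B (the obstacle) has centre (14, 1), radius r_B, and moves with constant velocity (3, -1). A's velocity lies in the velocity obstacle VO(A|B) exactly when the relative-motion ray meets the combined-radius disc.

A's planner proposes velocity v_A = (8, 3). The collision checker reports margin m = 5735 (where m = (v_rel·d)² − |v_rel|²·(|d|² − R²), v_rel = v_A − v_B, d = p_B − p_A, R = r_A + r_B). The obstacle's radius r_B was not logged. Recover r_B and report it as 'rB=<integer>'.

m = 5735
d = (8, 9);  v_rel = (5, 4),  |v_rel|² = 41
v_rel×d = (5)·(9) − (4)·(8) = 13
since m = R²·41 − 13²:  R² = (169 + 5735) / 41 = 144
R = √144 = 12  ⇒  r_B = 12 − 4 = 8

rB=8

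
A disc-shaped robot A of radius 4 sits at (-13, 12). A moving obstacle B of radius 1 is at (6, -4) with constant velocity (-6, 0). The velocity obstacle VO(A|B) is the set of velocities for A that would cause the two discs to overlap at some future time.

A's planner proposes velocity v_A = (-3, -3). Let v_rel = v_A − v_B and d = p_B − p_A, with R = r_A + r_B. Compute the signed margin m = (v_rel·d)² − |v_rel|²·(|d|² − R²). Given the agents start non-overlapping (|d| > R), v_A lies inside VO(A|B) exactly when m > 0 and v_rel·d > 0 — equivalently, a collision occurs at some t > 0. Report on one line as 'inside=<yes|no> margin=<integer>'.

d = (19, -16),  |d|² = 617;  R = 4+1 = 5,  c = 617−5² = 592
v_rel = (3, -3),  |v_rel|² = 18;  v_rel·d = (3)·(19) + (-3)·(-16) = 105
18·t² − 210·t + 592 = 0  ⇒  m = 105² − 18·592 = 369
m = 369 > 0,  v_rel·d = 105 > 0  ⇒  inside

inside=yes margin=369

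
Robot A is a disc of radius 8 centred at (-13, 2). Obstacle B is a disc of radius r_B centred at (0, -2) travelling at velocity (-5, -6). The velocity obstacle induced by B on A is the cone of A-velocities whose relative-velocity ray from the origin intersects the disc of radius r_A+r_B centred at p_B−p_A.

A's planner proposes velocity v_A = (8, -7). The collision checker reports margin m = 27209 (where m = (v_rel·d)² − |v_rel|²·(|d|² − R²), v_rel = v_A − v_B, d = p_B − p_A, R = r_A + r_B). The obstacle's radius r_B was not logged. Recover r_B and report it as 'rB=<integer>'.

m = 27209
d = (13, -4);  v_rel = (13, -1),  |v_rel|² = 170
v_rel×d = (13)·(-4) − (-1)·(13) = -39
since m = R²·170 − (-39)²:  R² = (1521 + 27209) / 170 = 169
R = √169 = 13  ⇒  r_B = 13 − 8 = 5

rB=5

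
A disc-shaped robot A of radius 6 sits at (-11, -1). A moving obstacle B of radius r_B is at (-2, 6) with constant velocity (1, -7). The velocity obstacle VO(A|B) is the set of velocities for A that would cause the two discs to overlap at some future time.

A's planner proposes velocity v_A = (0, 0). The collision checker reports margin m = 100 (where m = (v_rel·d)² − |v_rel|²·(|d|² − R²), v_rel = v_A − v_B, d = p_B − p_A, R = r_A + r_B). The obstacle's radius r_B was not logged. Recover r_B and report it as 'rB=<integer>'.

m = 100
d = (9, 7);  v_rel = (-1, 7),  |v_rel|² = 50
v_rel×d = (-1)·(7) − (7)·(9) = -70
since m = R²·50 − (-70)²:  R² = (4900 + 100) / 50 = 100
R = √100 = 10  ⇒  r_B = 10 − 6 = 4

rB=4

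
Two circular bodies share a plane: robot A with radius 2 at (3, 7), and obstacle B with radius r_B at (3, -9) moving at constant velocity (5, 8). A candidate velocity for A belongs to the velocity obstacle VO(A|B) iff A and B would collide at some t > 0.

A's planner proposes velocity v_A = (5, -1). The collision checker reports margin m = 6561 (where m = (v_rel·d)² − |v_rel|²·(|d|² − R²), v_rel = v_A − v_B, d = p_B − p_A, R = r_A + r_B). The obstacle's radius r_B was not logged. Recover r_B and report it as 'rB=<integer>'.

m = 6561
d = (0, -16);  v_rel = (0, -9),  |v_rel|² = 81
v_rel×d = (0)·(-16) − (-9)·(0) = 0
since m = R²·81 − 0²:  R² = (0 + 6561) / 81 = 81
R = √81 = 9  ⇒  r_B = 9 − 2 = 7

rB=7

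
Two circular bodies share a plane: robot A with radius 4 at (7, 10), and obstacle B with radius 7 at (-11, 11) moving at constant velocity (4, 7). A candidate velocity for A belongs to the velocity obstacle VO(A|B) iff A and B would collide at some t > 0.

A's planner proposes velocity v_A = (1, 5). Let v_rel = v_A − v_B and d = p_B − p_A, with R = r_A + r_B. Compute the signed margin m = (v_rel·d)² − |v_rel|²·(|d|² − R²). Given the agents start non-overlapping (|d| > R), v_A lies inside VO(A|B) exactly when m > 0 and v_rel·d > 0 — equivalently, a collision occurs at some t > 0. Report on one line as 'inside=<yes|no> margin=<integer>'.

d = (-18, 1),  |d|² = 325;  R = 4+7 = 11,  c = 325−11² = 204
v_rel = (-3, -2),  |v_rel|² = 13;  v_rel·d = (-3)·(-18) + (-2)·(1) = 52
13·t² − 104·t + 204 = 0  ⇒  m = 52² − 13·204 = 52
m = 52 > 0,  v_rel·d = 52 > 0  ⇒  inside

inside=yes margin=52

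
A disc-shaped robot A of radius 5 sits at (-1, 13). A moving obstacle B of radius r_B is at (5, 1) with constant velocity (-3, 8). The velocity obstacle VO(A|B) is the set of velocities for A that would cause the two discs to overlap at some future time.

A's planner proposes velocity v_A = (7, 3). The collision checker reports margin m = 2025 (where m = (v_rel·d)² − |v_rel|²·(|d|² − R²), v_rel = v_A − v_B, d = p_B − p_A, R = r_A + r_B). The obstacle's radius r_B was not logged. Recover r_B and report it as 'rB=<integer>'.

m = 2025
d = (6, -12);  v_rel = (10, -5),  |v_rel|² = 125
v_rel×d = (10)·(-12) − (-5)·(6) = -90
since m = R²·125 − (-90)²:  R² = (8100 + 2025) / 125 = 81
R = √81 = 9  ⇒  r_B = 9 − 5 = 4

rB=4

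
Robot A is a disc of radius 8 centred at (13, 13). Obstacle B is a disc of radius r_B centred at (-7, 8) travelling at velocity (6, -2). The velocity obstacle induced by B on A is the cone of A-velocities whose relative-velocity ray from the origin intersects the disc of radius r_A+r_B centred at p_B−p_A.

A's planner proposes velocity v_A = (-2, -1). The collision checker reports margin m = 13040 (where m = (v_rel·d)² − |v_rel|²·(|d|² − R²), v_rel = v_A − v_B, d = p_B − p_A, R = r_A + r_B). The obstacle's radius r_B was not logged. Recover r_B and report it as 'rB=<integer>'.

m = 13040
d = (-20, -5);  v_rel = (-8, 1),  |v_rel|² = 65
v_rel×d = (-8)·(-5) − (1)·(-20) = 60
since m = R²·65 − 60²:  R² = (3600 + 13040) / 65 = 256
R = √256 = 16  ⇒  r_B = 16 − 8 = 8

rB=8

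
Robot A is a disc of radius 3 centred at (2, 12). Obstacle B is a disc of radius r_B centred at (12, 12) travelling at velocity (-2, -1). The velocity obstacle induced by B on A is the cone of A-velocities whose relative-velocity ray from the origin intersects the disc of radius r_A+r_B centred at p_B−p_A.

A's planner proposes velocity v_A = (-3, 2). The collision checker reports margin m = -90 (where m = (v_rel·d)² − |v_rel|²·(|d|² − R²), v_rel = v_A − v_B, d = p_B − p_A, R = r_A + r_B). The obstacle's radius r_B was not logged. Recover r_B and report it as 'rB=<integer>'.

m = -90
d = (10, 0);  v_rel = (-1, 3),  |v_rel|² = 10
v_rel×d = (-1)·(0) − (3)·(10) = -30
since m = R²·10 − (-30)²:  R² = (900 + -90) / 10 = 81
R = √81 = 9  ⇒  r_B = 9 − 3 = 6

rB=6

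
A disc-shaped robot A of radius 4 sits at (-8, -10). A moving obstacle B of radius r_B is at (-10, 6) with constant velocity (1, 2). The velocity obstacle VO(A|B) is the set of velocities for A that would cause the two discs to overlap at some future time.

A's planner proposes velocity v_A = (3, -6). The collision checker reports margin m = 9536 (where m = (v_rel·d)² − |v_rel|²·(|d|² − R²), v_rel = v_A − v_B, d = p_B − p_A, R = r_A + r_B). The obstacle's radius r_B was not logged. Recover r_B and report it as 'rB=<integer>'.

m = 9536
d = (-2, 16);  v_rel = (2, -8),  |v_rel|² = 68
v_rel×d = (2)·(16) − (-8)·(-2) = 16
since m = R²·68 − 16²:  R² = (256 + 9536) / 68 = 144
R = √144 = 12  ⇒  r_B = 12 − 4 = 8

rB=8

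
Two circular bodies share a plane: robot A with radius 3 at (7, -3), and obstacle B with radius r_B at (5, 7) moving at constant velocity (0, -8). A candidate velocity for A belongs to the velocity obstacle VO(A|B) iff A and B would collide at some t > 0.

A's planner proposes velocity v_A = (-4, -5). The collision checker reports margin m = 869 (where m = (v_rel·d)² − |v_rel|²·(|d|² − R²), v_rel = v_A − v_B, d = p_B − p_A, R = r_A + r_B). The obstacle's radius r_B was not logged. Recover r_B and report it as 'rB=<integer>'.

m = 869
d = (-2, 10);  v_rel = (-4, 3),  |v_rel|² = 25
v_rel×d = (-4)·(10) − (3)·(-2) = -34
since m = R²·25 − (-34)²:  R² = (1156 + 869) / 25 = 81
R = √81 = 9  ⇒  r_B = 9 − 3 = 6

rB=6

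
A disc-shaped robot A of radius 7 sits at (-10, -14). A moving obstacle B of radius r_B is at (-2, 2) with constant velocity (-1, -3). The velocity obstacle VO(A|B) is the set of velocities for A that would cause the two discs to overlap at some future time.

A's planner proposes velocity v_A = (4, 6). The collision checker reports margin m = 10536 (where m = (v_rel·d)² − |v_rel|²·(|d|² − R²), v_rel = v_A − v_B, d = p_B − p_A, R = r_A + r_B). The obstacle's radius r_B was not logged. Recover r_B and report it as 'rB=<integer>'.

m = 10536
d = (8, 16);  v_rel = (5, 9),  |v_rel|² = 106
v_rel×d = (5)·(16) − (9)·(8) = 8
since m = R²·106 − 8²:  R² = (64 + 10536) / 106 = 100
R = √100 = 10  ⇒  r_B = 10 − 7 = 3

rB=3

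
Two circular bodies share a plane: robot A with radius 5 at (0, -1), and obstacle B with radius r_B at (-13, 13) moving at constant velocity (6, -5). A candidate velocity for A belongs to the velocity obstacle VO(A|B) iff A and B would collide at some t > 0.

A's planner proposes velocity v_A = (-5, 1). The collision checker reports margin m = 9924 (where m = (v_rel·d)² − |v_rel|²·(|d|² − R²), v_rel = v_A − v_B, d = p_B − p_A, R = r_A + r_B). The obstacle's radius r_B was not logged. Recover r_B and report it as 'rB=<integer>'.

m = 9924
d = (-13, 14);  v_rel = (-11, 6),  |v_rel|² = 157
v_rel×d = (-11)·(14) − (6)·(-13) = -76
since m = R²·157 − (-76)²:  R² = (5776 + 9924) / 157 = 100
R = √100 = 10  ⇒  r_B = 10 − 5 = 5

rB=5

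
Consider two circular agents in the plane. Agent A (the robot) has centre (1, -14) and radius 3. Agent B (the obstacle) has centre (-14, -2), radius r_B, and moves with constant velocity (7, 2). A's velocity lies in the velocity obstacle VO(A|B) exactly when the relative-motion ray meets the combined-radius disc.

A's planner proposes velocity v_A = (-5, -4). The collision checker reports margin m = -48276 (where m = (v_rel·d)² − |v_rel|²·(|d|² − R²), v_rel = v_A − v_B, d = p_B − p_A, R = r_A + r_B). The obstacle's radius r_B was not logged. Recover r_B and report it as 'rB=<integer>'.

m = -48276
d = (-15, 12);  v_rel = (-12, -6),  |v_rel|² = 180
v_rel×d = (-12)·(12) − (-6)·(-15) = -234
since m = R²·180 − (-234)²:  R² = (54756 + -48276) / 180 = 36
R = √36 = 6  ⇒  r_B = 6 − 3 = 3

rB=3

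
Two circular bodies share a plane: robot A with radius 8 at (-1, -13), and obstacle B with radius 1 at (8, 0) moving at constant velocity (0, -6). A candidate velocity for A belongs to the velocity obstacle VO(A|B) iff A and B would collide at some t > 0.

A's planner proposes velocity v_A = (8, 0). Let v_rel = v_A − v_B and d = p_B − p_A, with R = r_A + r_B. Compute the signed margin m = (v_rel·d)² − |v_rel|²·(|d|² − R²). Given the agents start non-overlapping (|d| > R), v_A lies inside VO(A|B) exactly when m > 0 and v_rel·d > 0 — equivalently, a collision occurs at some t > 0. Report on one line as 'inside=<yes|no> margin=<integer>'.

d = (9, 13),  |d|² = 250;  R = 8+1 = 9,  c = 250−9² = 169
v_rel = (8, 6),  |v_rel|² = 100;  v_rel·d = (8)·(9) + (6)·(13) = 150
100·t² − 300·t + 169 = 0  ⇒  m = 150² − 100·169 = 5600
m = 5600 > 0,  v_rel·d = 150 > 0  ⇒  inside

inside=yes margin=5600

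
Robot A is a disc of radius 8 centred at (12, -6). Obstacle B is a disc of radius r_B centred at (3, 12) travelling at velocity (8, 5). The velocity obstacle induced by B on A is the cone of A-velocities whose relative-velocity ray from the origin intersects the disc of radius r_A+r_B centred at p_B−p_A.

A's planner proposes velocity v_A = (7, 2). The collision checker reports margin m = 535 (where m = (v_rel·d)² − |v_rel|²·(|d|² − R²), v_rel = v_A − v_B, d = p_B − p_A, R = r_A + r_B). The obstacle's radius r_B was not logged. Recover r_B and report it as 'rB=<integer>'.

m = 535
d = (-9, 18);  v_rel = (-1, -3),  |v_rel|² = 10
v_rel×d = (-1)·(18) − (-3)·(-9) = -45
since m = R²·10 − (-45)²:  R² = (2025 + 535) / 10 = 256
R = √256 = 16  ⇒  r_B = 16 − 8 = 8

rB=8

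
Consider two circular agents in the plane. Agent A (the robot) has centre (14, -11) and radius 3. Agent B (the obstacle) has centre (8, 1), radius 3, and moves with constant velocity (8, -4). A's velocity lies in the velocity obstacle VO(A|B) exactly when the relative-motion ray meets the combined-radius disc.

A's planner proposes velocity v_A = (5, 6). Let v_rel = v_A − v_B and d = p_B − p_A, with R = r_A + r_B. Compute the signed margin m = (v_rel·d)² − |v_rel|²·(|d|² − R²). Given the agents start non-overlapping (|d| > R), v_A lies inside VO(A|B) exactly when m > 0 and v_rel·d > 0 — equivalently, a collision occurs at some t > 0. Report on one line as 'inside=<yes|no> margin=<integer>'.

d = (-6, 12),  |d|² = 180;  R = 3+3 = 6,  c = 180−6² = 144
v_rel = (-3, 10),  |v_rel|² = 109;  v_rel·d = (-3)·(-6) + (10)·(12) = 138
109·t² − 276·t + 144 = 0  ⇒  m = 138² − 109·144 = 3348
m = 3348 > 0,  v_rel·d = 138 > 0  ⇒  inside

inside=yes margin=3348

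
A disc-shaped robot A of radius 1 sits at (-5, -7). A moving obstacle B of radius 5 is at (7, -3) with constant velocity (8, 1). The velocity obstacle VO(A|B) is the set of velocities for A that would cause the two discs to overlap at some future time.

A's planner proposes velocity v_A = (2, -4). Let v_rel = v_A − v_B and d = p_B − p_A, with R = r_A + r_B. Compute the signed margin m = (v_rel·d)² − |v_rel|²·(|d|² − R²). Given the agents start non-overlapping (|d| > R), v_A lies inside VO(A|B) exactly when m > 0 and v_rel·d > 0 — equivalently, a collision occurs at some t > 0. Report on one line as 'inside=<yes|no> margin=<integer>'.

d = (12, 4),  |d|² = 160;  R = 1+5 = 6,  c = 160−6² = 124
v_rel = (-6, -5),  |v_rel|² = 61;  v_rel·d = (-6)·(12) + (-5)·(4) = -92
61·t² + 184·t + 124 = 0  ⇒  m = (-92)² − 61·124 = 900
m = 900 > 0,  v_rel·d = -92 < 0  ⇒  outside

inside=no margin=900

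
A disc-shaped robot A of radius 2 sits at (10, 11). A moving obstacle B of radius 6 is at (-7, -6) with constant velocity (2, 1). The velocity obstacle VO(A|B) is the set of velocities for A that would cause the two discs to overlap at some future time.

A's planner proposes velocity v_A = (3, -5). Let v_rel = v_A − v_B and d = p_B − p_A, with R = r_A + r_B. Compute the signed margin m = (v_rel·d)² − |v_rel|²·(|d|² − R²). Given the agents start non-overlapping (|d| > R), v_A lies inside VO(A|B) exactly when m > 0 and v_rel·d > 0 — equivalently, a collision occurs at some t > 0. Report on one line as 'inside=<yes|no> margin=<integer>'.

d = (-17, -17),  |d|² = 578;  R = 2+6 = 8,  c = 578−8² = 514
v_rel = (1, -6),  |v_rel|² = 37;  v_rel·d = (1)·(-17) + (-6)·(-17) = 85
37·t² − 170·t + 514 = 0  ⇒  m = 85² − 37·514 = -11793
m = -11793 < 0,  v_rel·d = 85 > 0  ⇒  outside

inside=no margin=-11793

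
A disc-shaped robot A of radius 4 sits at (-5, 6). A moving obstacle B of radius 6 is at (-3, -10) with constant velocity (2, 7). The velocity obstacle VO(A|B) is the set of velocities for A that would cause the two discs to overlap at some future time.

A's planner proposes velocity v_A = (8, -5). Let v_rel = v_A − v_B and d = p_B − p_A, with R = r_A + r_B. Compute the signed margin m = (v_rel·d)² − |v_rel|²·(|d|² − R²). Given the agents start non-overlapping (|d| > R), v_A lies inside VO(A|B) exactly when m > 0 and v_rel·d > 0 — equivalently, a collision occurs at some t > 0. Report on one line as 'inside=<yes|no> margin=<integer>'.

d = (2, -16),  |d|² = 260;  R = 4+6 = 10,  c = 260−10² = 160
v_rel = (6, -12),  |v_rel|² = 180;  v_rel·d = (6)·(2) + (-12)·(-16) = 204
180·t² − 408·t + 160 = 0  ⇒  m = 204² − 180·160 = 12816
m = 12816 > 0,  v_rel·d = 204 > 0  ⇒  inside

inside=yes margin=12816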